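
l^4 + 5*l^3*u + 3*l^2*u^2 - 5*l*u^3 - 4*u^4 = (l - u)*(l + u)^2*(l + 4*u)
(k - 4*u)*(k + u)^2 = k^3 - 2*k^2*u - 7*k*u^2 - 4*u^3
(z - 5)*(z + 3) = z^2 - 2*z - 15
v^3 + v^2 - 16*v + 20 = (v - 2)^2*(v + 5)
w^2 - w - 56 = (w - 8)*(w + 7)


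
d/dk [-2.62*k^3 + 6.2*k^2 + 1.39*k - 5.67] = -7.86*k^2 + 12.4*k + 1.39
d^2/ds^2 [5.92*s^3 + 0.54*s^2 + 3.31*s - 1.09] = 35.52*s + 1.08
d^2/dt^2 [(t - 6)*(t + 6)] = 2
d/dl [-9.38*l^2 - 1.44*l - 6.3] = -18.76*l - 1.44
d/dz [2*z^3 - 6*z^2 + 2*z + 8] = 6*z^2 - 12*z + 2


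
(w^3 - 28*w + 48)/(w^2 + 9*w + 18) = (w^2 - 6*w + 8)/(w + 3)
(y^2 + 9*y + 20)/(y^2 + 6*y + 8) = (y + 5)/(y + 2)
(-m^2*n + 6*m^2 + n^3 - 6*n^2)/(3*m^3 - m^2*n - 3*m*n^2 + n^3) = (6 - n)/(3*m - n)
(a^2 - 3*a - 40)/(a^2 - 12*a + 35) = (a^2 - 3*a - 40)/(a^2 - 12*a + 35)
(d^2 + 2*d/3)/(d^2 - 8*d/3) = (3*d + 2)/(3*d - 8)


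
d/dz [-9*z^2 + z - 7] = 1 - 18*z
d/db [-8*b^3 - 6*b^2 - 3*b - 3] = -24*b^2 - 12*b - 3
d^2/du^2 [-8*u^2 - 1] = -16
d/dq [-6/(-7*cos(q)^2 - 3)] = 168*sin(2*q)/(7*cos(2*q) + 13)^2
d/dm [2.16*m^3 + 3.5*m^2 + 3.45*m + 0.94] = 6.48*m^2 + 7.0*m + 3.45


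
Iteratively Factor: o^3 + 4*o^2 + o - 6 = (o + 2)*(o^2 + 2*o - 3) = (o + 2)*(o + 3)*(o - 1)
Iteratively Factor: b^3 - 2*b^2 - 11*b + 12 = (b - 4)*(b^2 + 2*b - 3) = (b - 4)*(b - 1)*(b + 3)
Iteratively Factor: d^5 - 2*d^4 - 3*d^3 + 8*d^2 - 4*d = (d)*(d^4 - 2*d^3 - 3*d^2 + 8*d - 4) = d*(d - 1)*(d^3 - d^2 - 4*d + 4) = d*(d - 2)*(d - 1)*(d^2 + d - 2) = d*(d - 2)*(d - 1)*(d + 2)*(d - 1)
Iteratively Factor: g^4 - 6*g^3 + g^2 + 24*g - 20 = (g - 5)*(g^3 - g^2 - 4*g + 4) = (g - 5)*(g - 1)*(g^2 - 4) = (g - 5)*(g - 2)*(g - 1)*(g + 2)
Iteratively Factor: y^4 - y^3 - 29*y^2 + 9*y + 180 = (y - 5)*(y^3 + 4*y^2 - 9*y - 36) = (y - 5)*(y - 3)*(y^2 + 7*y + 12) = (y - 5)*(y - 3)*(y + 3)*(y + 4)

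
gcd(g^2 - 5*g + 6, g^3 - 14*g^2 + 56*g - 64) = g - 2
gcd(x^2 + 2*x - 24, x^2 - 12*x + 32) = x - 4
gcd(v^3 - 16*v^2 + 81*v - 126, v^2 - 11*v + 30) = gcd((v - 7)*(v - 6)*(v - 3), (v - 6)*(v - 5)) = v - 6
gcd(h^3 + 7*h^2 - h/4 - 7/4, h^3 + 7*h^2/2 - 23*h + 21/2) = h^2 + 13*h/2 - 7/2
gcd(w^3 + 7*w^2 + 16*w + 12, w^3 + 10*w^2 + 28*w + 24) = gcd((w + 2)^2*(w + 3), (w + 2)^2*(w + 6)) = w^2 + 4*w + 4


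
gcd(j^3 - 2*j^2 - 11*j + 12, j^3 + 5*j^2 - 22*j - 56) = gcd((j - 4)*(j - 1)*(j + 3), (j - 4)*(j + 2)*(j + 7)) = j - 4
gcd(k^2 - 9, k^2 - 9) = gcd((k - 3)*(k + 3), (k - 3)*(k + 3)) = k^2 - 9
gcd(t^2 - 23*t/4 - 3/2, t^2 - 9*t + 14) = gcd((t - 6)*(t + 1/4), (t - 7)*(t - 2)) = 1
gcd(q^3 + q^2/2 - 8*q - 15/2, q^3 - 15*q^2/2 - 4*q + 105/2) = q^2 - q/2 - 15/2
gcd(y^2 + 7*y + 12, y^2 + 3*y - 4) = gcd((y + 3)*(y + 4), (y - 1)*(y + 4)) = y + 4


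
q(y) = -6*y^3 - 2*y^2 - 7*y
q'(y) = -18*y^2 - 4*y - 7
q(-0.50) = 3.75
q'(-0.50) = -9.50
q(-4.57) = 562.88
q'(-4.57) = -364.65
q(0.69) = -7.75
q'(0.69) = -18.33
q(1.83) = -56.28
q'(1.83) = -74.60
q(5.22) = -944.46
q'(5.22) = -518.35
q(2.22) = -91.04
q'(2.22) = -104.59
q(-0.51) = 3.85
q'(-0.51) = -9.64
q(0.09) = -0.65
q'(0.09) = -7.51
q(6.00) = -1410.00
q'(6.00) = -679.00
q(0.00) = 0.00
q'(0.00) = -7.00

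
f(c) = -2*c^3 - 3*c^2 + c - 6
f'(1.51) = -21.74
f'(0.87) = -8.76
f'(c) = -6*c^2 - 6*c + 1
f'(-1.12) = 0.19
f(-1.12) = -8.07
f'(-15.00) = -1259.00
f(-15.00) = 6054.00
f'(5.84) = -238.67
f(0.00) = -6.00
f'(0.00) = 1.00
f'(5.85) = -239.44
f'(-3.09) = -37.75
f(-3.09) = 21.27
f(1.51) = -18.22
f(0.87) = -8.72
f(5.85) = -503.22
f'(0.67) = -5.71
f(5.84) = -500.83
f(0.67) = -7.28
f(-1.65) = -6.83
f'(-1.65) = -5.44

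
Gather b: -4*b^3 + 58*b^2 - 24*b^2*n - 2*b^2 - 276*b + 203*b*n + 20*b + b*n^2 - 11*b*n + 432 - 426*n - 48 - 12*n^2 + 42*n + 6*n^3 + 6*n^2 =-4*b^3 + b^2*(56 - 24*n) + b*(n^2 + 192*n - 256) + 6*n^3 - 6*n^2 - 384*n + 384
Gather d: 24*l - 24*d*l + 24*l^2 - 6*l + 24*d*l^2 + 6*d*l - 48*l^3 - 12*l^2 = d*(24*l^2 - 18*l) - 48*l^3 + 12*l^2 + 18*l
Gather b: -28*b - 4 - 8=-28*b - 12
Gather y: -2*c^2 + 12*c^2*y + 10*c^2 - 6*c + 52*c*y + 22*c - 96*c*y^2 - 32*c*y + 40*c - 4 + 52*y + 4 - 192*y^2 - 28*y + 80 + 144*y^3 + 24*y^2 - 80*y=8*c^2 + 56*c + 144*y^3 + y^2*(-96*c - 168) + y*(12*c^2 + 20*c - 56) + 80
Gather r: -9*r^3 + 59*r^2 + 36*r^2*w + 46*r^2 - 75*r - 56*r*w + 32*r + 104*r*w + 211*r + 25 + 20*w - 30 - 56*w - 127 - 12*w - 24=-9*r^3 + r^2*(36*w + 105) + r*(48*w + 168) - 48*w - 156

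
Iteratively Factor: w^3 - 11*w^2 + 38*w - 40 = (w - 4)*(w^2 - 7*w + 10) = (w - 5)*(w - 4)*(w - 2)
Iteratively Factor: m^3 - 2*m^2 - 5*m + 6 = (m - 3)*(m^2 + m - 2) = (m - 3)*(m + 2)*(m - 1)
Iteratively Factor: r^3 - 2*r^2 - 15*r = (r - 5)*(r^2 + 3*r) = (r - 5)*(r + 3)*(r)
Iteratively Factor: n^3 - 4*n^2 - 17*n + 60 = (n - 5)*(n^2 + n - 12) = (n - 5)*(n - 3)*(n + 4)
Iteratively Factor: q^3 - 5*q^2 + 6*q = (q)*(q^2 - 5*q + 6) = q*(q - 3)*(q - 2)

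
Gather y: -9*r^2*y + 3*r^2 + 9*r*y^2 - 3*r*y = 3*r^2 + 9*r*y^2 + y*(-9*r^2 - 3*r)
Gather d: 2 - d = 2 - d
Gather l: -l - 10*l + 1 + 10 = 11 - 11*l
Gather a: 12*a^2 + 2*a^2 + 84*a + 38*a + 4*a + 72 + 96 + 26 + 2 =14*a^2 + 126*a + 196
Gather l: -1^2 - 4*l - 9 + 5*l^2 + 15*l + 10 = 5*l^2 + 11*l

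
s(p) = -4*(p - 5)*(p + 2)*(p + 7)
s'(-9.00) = -560.00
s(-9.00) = 784.00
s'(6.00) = -500.00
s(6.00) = -416.00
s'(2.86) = -65.68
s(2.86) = 410.19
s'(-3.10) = 107.88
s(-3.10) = -139.00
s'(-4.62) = 15.71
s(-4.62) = -239.95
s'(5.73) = -453.35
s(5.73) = -287.34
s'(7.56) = -803.76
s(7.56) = -1425.34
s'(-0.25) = 131.25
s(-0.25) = 248.06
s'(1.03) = 78.31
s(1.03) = 386.37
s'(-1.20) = 145.12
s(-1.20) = 115.07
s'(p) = -4*(p - 5)*(p + 2) - 4*(p - 5)*(p + 7) - 4*(p + 2)*(p + 7)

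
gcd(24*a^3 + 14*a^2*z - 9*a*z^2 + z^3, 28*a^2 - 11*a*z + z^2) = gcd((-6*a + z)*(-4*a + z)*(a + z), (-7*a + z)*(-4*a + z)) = -4*a + z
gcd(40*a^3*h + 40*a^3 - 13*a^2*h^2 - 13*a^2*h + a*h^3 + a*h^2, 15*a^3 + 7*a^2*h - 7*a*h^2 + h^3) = 5*a - h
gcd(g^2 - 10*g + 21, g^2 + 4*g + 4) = 1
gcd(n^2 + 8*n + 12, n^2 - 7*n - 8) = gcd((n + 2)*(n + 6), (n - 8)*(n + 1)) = 1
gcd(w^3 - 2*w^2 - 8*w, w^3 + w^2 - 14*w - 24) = w^2 - 2*w - 8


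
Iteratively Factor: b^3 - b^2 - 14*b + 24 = (b - 3)*(b^2 + 2*b - 8) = (b - 3)*(b - 2)*(b + 4)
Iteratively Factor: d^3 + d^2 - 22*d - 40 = (d - 5)*(d^2 + 6*d + 8) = (d - 5)*(d + 4)*(d + 2)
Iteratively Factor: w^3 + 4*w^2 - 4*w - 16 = (w + 4)*(w^2 - 4) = (w - 2)*(w + 4)*(w + 2)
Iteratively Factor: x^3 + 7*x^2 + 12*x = (x + 4)*(x^2 + 3*x) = x*(x + 4)*(x + 3)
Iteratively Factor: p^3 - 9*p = (p - 3)*(p^2 + 3*p) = p*(p - 3)*(p + 3)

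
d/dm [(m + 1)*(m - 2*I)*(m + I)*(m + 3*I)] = 4*m^3 + m^2*(3 + 6*I) + m*(10 + 4*I) + 5 + 6*I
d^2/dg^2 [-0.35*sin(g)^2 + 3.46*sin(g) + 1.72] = -3.46*sin(g) - 0.7*cos(2*g)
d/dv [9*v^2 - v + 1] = 18*v - 1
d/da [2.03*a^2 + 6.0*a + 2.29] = 4.06*a + 6.0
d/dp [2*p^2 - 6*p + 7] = 4*p - 6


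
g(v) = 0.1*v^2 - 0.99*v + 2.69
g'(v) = 0.2*v - 0.99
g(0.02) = 2.67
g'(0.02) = -0.99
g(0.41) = 2.30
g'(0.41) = -0.91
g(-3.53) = 7.43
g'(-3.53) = -1.70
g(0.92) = 1.86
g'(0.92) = -0.81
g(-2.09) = 5.20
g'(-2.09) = -1.41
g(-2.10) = 5.21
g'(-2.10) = -1.41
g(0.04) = 2.65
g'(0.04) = -0.98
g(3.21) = 0.54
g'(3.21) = -0.35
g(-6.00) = 12.23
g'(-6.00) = -2.19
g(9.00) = 1.88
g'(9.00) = 0.81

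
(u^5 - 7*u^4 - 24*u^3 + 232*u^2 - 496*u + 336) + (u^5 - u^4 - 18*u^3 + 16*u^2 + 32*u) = 2*u^5 - 8*u^4 - 42*u^3 + 248*u^2 - 464*u + 336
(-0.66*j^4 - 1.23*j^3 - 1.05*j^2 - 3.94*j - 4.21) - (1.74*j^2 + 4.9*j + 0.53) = -0.66*j^4 - 1.23*j^3 - 2.79*j^2 - 8.84*j - 4.74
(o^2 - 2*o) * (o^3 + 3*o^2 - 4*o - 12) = o^5 + o^4 - 10*o^3 - 4*o^2 + 24*o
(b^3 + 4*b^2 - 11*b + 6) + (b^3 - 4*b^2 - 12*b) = 2*b^3 - 23*b + 6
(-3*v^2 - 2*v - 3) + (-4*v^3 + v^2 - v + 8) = -4*v^3 - 2*v^2 - 3*v + 5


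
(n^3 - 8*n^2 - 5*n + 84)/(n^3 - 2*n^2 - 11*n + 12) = (n - 7)/(n - 1)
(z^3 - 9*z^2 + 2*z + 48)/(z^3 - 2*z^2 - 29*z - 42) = (z^2 - 11*z + 24)/(z^2 - 4*z - 21)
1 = 1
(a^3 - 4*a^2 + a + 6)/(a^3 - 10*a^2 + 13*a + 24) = (a - 2)/(a - 8)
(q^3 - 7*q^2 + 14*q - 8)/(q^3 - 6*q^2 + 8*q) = (q - 1)/q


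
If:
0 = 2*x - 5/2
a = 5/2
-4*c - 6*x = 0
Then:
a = 5/2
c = -15/8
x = 5/4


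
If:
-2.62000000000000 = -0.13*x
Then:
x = 20.15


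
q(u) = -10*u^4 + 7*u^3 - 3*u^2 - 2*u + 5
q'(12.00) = -66170.00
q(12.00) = -195715.00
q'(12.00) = -66170.00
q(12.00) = -195715.00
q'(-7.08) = 15288.93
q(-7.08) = -27742.04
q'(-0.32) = 3.38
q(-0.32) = 5.00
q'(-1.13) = 89.31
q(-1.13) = -22.98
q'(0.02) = -2.11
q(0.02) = 4.96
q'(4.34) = -2902.35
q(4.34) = -3035.76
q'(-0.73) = 29.13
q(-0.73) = -0.70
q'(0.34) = -3.18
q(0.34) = 4.11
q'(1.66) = -137.06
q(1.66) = -50.50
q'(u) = -40*u^3 + 21*u^2 - 6*u - 2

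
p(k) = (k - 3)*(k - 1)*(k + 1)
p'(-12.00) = 503.00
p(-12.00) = -2145.00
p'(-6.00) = 143.00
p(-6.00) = -315.00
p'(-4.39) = 83.16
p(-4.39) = -135.03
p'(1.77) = -2.22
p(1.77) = -2.62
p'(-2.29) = 28.47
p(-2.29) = -22.45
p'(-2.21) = 26.91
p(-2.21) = -20.24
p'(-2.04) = 23.72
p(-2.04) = -15.93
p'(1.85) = -1.83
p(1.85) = -2.79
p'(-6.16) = 149.80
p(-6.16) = -338.42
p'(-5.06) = 106.17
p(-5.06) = -198.31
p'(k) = (k - 3)*(k - 1) + (k - 3)*(k + 1) + (k - 1)*(k + 1) = 3*k^2 - 6*k - 1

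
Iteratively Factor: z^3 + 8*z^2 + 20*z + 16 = (z + 2)*(z^2 + 6*z + 8) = (z + 2)^2*(z + 4)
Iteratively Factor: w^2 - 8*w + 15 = (w - 5)*(w - 3)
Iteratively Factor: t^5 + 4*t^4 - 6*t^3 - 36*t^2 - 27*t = (t + 3)*(t^4 + t^3 - 9*t^2 - 9*t) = (t - 3)*(t + 3)*(t^3 + 4*t^2 + 3*t) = t*(t - 3)*(t + 3)*(t^2 + 4*t + 3) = t*(t - 3)*(t + 1)*(t + 3)*(t + 3)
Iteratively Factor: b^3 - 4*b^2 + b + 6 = (b - 2)*(b^2 - 2*b - 3) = (b - 2)*(b + 1)*(b - 3)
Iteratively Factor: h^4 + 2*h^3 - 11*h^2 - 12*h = (h + 4)*(h^3 - 2*h^2 - 3*h) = (h - 3)*(h + 4)*(h^2 + h) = h*(h - 3)*(h + 4)*(h + 1)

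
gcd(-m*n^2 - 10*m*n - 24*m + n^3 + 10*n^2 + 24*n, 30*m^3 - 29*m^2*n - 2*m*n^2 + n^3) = m - n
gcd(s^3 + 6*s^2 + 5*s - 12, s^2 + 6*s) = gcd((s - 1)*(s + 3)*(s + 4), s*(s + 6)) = 1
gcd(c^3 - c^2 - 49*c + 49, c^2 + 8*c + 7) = c + 7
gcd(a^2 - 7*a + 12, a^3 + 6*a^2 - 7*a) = 1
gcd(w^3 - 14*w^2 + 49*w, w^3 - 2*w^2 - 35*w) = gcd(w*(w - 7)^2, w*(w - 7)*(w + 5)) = w^2 - 7*w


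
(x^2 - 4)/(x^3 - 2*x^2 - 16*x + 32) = (x + 2)/(x^2 - 16)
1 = 1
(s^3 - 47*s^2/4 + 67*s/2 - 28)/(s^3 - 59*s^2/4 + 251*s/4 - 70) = (s - 2)/(s - 5)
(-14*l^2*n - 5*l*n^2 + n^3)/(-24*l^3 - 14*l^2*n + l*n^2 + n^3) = n*(7*l - n)/(12*l^2 + l*n - n^2)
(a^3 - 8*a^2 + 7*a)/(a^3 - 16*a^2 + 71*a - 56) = a/(a - 8)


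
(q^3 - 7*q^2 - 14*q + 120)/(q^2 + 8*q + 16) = (q^2 - 11*q + 30)/(q + 4)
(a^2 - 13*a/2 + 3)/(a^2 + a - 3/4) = 2*(a - 6)/(2*a + 3)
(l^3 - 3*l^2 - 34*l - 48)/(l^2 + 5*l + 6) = l - 8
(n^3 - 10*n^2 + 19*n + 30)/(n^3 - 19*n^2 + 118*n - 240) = (n + 1)/(n - 8)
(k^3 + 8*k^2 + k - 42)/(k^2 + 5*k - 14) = k + 3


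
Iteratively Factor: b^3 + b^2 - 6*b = (b + 3)*(b^2 - 2*b) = b*(b + 3)*(b - 2)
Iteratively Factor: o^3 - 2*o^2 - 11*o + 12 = (o - 4)*(o^2 + 2*o - 3) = (o - 4)*(o + 3)*(o - 1)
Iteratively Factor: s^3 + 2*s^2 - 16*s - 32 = (s - 4)*(s^2 + 6*s + 8) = (s - 4)*(s + 4)*(s + 2)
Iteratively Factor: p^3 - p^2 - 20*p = (p)*(p^2 - p - 20) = p*(p - 5)*(p + 4)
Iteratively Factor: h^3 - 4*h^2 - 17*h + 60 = (h - 5)*(h^2 + h - 12) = (h - 5)*(h + 4)*(h - 3)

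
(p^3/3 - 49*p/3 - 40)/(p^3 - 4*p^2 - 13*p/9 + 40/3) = 3*(p^3 - 49*p - 120)/(9*p^3 - 36*p^2 - 13*p + 120)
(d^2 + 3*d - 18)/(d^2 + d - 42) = (d^2 + 3*d - 18)/(d^2 + d - 42)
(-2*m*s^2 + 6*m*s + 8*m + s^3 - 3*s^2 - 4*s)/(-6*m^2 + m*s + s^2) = (s^2 - 3*s - 4)/(3*m + s)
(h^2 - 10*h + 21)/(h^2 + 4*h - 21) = (h - 7)/(h + 7)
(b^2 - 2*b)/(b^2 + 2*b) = (b - 2)/(b + 2)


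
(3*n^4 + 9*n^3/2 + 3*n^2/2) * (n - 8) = 3*n^5 - 39*n^4/2 - 69*n^3/2 - 12*n^2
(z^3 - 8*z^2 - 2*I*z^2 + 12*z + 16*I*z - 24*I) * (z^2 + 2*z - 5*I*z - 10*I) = z^5 - 6*z^4 - 7*I*z^4 - 14*z^3 + 42*I*z^3 + 84*z^2 + 28*I*z^2 + 40*z - 168*I*z - 240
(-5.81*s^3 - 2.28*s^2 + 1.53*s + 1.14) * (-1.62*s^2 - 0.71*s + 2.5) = 9.4122*s^5 + 7.8187*s^4 - 15.3848*s^3 - 8.6331*s^2 + 3.0156*s + 2.85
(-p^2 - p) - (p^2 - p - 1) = 1 - 2*p^2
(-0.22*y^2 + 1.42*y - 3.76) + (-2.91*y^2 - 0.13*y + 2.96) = -3.13*y^2 + 1.29*y - 0.8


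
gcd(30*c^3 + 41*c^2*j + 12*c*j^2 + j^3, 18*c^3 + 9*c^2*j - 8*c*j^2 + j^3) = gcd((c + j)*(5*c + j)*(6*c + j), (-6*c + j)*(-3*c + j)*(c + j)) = c + j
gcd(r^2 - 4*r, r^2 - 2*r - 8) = r - 4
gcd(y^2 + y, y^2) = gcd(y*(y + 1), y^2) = y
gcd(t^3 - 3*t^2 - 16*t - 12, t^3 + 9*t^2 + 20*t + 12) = t^2 + 3*t + 2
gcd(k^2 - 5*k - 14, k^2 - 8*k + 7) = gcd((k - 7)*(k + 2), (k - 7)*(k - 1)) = k - 7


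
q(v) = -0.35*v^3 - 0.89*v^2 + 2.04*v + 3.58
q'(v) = -1.05*v^2 - 1.78*v + 2.04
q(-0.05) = 3.48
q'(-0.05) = 2.13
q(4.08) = -26.68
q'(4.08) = -22.70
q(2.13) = 0.51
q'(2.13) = -6.52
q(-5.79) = 29.87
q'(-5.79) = -22.85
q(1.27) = 4.02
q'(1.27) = -1.91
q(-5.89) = 32.21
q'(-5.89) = -23.90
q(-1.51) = -0.32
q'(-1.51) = 2.33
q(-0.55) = 2.25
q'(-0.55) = 2.70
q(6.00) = -91.82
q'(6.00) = -46.44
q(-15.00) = 953.98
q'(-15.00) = -207.51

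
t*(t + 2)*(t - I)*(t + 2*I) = t^4 + 2*t^3 + I*t^3 + 2*t^2 + 2*I*t^2 + 4*t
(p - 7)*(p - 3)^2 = p^3 - 13*p^2 + 51*p - 63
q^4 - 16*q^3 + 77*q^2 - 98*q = q*(q - 7)^2*(q - 2)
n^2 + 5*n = n*(n + 5)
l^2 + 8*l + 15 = (l + 3)*(l + 5)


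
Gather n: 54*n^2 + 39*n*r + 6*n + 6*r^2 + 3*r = 54*n^2 + n*(39*r + 6) + 6*r^2 + 3*r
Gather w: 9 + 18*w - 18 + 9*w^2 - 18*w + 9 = 9*w^2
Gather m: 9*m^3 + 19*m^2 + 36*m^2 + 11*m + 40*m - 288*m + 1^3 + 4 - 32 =9*m^3 + 55*m^2 - 237*m - 27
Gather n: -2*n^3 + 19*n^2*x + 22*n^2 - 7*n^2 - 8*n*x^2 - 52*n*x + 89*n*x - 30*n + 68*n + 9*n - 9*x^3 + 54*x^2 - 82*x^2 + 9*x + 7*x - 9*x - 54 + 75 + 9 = -2*n^3 + n^2*(19*x + 15) + n*(-8*x^2 + 37*x + 47) - 9*x^3 - 28*x^2 + 7*x + 30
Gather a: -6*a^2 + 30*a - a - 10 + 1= -6*a^2 + 29*a - 9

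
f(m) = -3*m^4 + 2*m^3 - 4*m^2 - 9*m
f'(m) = -12*m^3 + 6*m^2 - 8*m - 9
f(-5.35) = -2830.34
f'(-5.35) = 2043.10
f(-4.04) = -959.99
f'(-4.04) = 912.52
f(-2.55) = -163.07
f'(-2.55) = 249.39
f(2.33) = -105.81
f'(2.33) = -146.86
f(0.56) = -6.24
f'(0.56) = -13.71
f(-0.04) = 0.35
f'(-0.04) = -8.67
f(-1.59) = -23.02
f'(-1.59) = 67.12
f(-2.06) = -69.94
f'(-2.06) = 137.84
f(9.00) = -18630.00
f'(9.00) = -8343.00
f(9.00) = -18630.00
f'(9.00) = -8343.00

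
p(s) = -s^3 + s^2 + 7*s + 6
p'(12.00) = -401.00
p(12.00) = -1494.00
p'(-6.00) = -113.00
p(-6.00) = 216.00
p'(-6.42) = -129.49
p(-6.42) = 266.89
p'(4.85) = -53.87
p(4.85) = -50.61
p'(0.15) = 7.23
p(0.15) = 7.07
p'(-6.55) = -134.81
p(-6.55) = 284.06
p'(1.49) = 3.32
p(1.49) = 15.34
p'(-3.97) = -48.22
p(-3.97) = 56.54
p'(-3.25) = -31.19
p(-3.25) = 28.14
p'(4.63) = -48.05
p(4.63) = -39.41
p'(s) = -3*s^2 + 2*s + 7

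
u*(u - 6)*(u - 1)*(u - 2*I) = u^4 - 7*u^3 - 2*I*u^3 + 6*u^2 + 14*I*u^2 - 12*I*u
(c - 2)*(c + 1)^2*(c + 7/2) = c^4 + 7*c^3/2 - 3*c^2 - 25*c/2 - 7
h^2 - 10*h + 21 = (h - 7)*(h - 3)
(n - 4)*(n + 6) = n^2 + 2*n - 24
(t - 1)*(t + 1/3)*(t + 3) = t^3 + 7*t^2/3 - 7*t/3 - 1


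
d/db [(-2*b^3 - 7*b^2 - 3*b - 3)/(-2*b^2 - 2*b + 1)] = (4*b^4 + 8*b^3 + 2*b^2 - 26*b - 9)/(4*b^4 + 8*b^3 - 4*b + 1)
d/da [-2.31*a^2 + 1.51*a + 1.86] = 1.51 - 4.62*a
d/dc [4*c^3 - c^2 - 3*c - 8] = 12*c^2 - 2*c - 3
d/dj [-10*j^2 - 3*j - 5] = -20*j - 3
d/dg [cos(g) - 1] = -sin(g)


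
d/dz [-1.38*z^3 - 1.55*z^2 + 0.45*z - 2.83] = -4.14*z^2 - 3.1*z + 0.45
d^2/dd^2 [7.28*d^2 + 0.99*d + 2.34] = 14.5600000000000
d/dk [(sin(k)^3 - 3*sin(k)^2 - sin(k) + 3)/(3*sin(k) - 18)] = (2*sin(k)^3 - 21*sin(k)^2 + 36*sin(k) + 3)*cos(k)/(3*(sin(k) - 6)^2)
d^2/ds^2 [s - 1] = 0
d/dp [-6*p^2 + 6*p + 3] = 6 - 12*p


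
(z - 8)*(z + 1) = z^2 - 7*z - 8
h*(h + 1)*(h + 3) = h^3 + 4*h^2 + 3*h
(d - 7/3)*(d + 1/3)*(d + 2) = d^3 - 43*d/9 - 14/9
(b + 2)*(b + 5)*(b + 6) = b^3 + 13*b^2 + 52*b + 60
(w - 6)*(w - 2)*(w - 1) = w^3 - 9*w^2 + 20*w - 12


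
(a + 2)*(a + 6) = a^2 + 8*a + 12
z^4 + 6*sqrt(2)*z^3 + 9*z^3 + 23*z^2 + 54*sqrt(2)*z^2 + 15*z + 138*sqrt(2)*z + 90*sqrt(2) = (z + 1)*(z + 3)*(z + 5)*(z + 6*sqrt(2))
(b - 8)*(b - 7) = b^2 - 15*b + 56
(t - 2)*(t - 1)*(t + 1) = t^3 - 2*t^2 - t + 2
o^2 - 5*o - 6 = (o - 6)*(o + 1)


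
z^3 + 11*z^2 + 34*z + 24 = (z + 1)*(z + 4)*(z + 6)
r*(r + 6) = r^2 + 6*r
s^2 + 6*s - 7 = (s - 1)*(s + 7)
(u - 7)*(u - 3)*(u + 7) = u^3 - 3*u^2 - 49*u + 147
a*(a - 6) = a^2 - 6*a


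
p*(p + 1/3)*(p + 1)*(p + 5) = p^4 + 19*p^3/3 + 7*p^2 + 5*p/3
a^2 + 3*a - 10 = (a - 2)*(a + 5)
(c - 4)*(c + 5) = c^2 + c - 20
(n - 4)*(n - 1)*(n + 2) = n^3 - 3*n^2 - 6*n + 8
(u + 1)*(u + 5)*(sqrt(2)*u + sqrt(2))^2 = 2*u^4 + 16*u^3 + 36*u^2 + 32*u + 10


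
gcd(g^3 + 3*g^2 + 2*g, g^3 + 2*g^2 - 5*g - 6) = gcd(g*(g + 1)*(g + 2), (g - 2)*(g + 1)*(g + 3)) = g + 1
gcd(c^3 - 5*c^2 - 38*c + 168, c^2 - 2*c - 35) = c - 7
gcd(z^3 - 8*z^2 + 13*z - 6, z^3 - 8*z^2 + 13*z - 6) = z^3 - 8*z^2 + 13*z - 6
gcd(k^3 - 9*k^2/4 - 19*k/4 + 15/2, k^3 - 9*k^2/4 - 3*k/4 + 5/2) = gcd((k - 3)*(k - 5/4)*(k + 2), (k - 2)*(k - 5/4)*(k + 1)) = k - 5/4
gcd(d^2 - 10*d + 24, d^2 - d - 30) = d - 6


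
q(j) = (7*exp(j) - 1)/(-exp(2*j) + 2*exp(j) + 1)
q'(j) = (7*exp(j) - 1)*(2*exp(2*j) - 2*exp(j))/(-exp(2*j) + 2*exp(j) + 1)^2 + 7*exp(j)/(-exp(2*j) + 2*exp(j) + 1)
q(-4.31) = -0.88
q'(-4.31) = 0.11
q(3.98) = -0.14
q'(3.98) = 0.14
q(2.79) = -0.49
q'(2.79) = 0.56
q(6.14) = -0.02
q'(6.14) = 0.02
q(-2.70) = -0.47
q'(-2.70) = 0.47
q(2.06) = -1.20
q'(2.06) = 1.65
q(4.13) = -0.12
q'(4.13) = 0.12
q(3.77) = -0.17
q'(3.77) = 0.18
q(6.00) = -0.02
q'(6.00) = 0.02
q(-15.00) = -1.00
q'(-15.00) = 0.00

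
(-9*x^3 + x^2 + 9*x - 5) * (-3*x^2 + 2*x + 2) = 27*x^5 - 21*x^4 - 43*x^3 + 35*x^2 + 8*x - 10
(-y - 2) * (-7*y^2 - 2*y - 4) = 7*y^3 + 16*y^2 + 8*y + 8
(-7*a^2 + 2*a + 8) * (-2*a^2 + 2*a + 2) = 14*a^4 - 18*a^3 - 26*a^2 + 20*a + 16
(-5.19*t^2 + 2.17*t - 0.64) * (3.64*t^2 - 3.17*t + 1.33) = -18.8916*t^4 + 24.3511*t^3 - 16.1112*t^2 + 4.9149*t - 0.8512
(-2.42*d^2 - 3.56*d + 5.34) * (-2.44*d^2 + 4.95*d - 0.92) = 5.9048*d^4 - 3.2926*d^3 - 28.4252*d^2 + 29.7082*d - 4.9128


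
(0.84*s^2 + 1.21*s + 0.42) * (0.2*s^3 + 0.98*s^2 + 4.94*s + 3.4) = 0.168*s^5 + 1.0652*s^4 + 5.4194*s^3 + 9.245*s^2 + 6.1888*s + 1.428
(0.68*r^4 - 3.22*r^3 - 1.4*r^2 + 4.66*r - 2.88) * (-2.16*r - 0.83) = -1.4688*r^5 + 6.3908*r^4 + 5.6966*r^3 - 8.9036*r^2 + 2.353*r + 2.3904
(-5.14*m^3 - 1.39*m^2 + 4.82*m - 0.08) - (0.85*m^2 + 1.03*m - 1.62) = -5.14*m^3 - 2.24*m^2 + 3.79*m + 1.54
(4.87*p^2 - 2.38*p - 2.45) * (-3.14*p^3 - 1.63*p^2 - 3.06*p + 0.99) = -15.2918*p^5 - 0.464899999999999*p^4 - 3.3298*p^3 + 16.0976*p^2 + 5.1408*p - 2.4255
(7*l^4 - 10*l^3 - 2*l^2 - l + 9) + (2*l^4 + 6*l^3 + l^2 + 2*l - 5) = 9*l^4 - 4*l^3 - l^2 + l + 4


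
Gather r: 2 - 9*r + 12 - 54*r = 14 - 63*r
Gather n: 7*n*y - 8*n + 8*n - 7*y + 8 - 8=7*n*y - 7*y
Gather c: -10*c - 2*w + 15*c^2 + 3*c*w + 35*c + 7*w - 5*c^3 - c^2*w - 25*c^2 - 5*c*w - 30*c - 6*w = -5*c^3 + c^2*(-w - 10) + c*(-2*w - 5) - w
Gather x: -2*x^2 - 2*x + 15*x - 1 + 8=-2*x^2 + 13*x + 7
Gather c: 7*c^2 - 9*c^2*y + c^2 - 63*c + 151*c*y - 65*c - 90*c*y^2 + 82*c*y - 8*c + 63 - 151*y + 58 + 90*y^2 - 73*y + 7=c^2*(8 - 9*y) + c*(-90*y^2 + 233*y - 136) + 90*y^2 - 224*y + 128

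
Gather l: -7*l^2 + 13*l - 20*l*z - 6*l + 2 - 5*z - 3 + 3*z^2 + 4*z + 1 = -7*l^2 + l*(7 - 20*z) + 3*z^2 - z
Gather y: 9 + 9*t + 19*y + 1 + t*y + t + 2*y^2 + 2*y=10*t + 2*y^2 + y*(t + 21) + 10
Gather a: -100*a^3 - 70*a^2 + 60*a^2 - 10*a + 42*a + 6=-100*a^3 - 10*a^2 + 32*a + 6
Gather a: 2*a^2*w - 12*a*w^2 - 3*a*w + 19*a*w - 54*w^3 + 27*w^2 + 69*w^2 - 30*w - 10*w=2*a^2*w + a*(-12*w^2 + 16*w) - 54*w^3 + 96*w^2 - 40*w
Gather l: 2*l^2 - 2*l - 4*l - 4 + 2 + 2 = 2*l^2 - 6*l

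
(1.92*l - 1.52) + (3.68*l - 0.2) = 5.6*l - 1.72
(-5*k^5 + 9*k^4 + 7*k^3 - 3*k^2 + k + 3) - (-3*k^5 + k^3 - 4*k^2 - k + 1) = -2*k^5 + 9*k^4 + 6*k^3 + k^2 + 2*k + 2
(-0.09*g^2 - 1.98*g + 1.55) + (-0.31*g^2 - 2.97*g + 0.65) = -0.4*g^2 - 4.95*g + 2.2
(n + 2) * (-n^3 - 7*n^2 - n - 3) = -n^4 - 9*n^3 - 15*n^2 - 5*n - 6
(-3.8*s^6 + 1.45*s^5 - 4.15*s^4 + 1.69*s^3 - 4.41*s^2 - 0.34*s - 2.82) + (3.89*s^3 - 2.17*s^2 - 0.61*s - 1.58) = -3.8*s^6 + 1.45*s^5 - 4.15*s^4 + 5.58*s^3 - 6.58*s^2 - 0.95*s - 4.4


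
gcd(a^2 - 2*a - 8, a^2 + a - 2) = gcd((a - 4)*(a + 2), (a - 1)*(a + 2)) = a + 2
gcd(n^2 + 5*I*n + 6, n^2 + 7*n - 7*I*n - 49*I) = 1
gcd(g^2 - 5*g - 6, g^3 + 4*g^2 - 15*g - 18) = g + 1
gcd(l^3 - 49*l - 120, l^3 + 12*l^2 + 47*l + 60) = l^2 + 8*l + 15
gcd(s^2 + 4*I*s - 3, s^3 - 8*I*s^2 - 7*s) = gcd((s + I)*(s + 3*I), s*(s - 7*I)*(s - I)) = 1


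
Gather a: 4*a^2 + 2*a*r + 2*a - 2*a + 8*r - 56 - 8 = 4*a^2 + 2*a*r + 8*r - 64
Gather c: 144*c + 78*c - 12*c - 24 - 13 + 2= 210*c - 35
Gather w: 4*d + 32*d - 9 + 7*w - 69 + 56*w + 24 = 36*d + 63*w - 54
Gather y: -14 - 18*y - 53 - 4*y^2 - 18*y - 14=-4*y^2 - 36*y - 81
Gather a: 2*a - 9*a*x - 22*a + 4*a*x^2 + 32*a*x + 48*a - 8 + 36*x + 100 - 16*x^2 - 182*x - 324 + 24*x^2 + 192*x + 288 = a*(4*x^2 + 23*x + 28) + 8*x^2 + 46*x + 56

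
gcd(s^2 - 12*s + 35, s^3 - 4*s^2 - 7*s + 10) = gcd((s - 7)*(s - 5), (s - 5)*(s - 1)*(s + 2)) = s - 5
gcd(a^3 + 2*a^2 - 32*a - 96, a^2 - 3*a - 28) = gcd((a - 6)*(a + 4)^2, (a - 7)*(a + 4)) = a + 4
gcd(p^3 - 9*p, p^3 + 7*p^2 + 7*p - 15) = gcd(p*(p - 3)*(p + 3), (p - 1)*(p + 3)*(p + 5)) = p + 3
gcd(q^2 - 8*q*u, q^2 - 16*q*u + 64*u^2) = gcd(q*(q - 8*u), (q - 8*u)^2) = q - 8*u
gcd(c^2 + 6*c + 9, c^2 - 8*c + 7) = 1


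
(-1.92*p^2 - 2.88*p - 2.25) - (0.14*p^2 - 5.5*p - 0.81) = -2.06*p^2 + 2.62*p - 1.44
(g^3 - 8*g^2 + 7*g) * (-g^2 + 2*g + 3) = -g^5 + 10*g^4 - 20*g^3 - 10*g^2 + 21*g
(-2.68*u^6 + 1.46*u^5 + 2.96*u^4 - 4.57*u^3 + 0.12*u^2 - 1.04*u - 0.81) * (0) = 0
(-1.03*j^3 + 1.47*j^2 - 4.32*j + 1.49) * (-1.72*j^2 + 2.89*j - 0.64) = 1.7716*j^5 - 5.5051*j^4 + 12.3379*j^3 - 15.9884*j^2 + 7.0709*j - 0.9536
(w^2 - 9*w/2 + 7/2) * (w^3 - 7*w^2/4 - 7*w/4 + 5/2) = w^5 - 25*w^4/4 + 77*w^3/8 + 17*w^2/4 - 139*w/8 + 35/4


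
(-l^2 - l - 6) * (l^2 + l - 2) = -l^4 - 2*l^3 - 5*l^2 - 4*l + 12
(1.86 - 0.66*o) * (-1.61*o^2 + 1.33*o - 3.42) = 1.0626*o^3 - 3.8724*o^2 + 4.731*o - 6.3612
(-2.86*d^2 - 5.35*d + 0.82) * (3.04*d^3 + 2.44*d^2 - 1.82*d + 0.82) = -8.6944*d^5 - 23.2424*d^4 - 5.356*d^3 + 9.3926*d^2 - 5.8794*d + 0.6724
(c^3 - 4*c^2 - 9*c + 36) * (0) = 0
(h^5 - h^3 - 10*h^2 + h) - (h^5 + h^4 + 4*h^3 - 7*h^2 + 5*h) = -h^4 - 5*h^3 - 3*h^2 - 4*h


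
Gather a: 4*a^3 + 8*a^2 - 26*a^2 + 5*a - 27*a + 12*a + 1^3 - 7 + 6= 4*a^3 - 18*a^2 - 10*a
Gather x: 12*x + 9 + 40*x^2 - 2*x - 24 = 40*x^2 + 10*x - 15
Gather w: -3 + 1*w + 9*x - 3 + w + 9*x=2*w + 18*x - 6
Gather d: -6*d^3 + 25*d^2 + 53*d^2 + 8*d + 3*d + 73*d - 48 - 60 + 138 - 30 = -6*d^3 + 78*d^2 + 84*d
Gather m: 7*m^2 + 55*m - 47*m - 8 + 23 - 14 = 7*m^2 + 8*m + 1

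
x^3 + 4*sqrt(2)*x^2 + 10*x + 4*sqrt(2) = (x + sqrt(2))^2*(x + 2*sqrt(2))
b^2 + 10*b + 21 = (b + 3)*(b + 7)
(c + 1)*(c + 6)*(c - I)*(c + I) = c^4 + 7*c^3 + 7*c^2 + 7*c + 6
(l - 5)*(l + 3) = l^2 - 2*l - 15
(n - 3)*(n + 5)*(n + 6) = n^3 + 8*n^2 - 3*n - 90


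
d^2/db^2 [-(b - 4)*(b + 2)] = -2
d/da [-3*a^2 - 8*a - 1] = -6*a - 8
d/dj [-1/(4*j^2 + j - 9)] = (8*j + 1)/(4*j^2 + j - 9)^2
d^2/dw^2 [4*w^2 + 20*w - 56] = 8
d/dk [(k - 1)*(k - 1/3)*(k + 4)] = 3*k^2 + 16*k/3 - 5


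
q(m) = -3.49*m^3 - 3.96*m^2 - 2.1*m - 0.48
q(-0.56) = 0.07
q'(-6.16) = -350.60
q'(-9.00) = -778.89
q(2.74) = -107.76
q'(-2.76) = -60.00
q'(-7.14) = -479.31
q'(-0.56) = -0.95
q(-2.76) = 48.53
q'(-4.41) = -170.79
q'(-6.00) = -331.50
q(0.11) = -0.76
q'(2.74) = -102.41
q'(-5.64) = -290.48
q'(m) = -10.47*m^2 - 7.92*m - 2.1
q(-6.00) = 623.40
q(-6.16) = 677.96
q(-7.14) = 1082.98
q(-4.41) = 231.09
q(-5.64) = 511.53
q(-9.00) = 2241.87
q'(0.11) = -3.10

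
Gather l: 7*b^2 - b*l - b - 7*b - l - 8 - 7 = 7*b^2 - 8*b + l*(-b - 1) - 15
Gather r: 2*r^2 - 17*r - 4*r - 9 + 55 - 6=2*r^2 - 21*r + 40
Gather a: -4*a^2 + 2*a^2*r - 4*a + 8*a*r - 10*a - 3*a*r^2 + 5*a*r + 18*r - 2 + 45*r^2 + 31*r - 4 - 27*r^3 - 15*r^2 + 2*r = a^2*(2*r - 4) + a*(-3*r^2 + 13*r - 14) - 27*r^3 + 30*r^2 + 51*r - 6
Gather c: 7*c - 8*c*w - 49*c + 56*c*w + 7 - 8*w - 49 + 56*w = c*(48*w - 42) + 48*w - 42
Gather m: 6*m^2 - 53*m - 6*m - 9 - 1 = 6*m^2 - 59*m - 10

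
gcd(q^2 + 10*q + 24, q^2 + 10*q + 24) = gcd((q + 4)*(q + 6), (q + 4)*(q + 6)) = q^2 + 10*q + 24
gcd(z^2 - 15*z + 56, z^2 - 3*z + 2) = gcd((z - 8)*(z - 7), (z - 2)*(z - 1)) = 1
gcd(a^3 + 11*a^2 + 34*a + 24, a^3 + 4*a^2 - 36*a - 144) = a^2 + 10*a + 24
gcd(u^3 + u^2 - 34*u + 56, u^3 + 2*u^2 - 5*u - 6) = u - 2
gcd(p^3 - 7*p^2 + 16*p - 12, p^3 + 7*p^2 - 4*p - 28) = p - 2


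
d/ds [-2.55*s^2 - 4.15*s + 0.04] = -5.1*s - 4.15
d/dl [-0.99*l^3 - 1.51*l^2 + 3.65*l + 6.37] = -2.97*l^2 - 3.02*l + 3.65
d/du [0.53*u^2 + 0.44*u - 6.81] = 1.06*u + 0.44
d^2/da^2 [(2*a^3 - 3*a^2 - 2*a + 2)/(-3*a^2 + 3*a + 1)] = 6*(7*a^3 - 15*a^2 + 22*a - 9)/(27*a^6 - 81*a^5 + 54*a^4 + 27*a^3 - 18*a^2 - 9*a - 1)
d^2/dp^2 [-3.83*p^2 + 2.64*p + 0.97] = -7.66000000000000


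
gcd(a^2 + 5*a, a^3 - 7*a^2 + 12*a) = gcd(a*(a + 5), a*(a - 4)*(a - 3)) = a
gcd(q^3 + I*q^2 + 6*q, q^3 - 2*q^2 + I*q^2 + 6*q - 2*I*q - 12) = q^2 + I*q + 6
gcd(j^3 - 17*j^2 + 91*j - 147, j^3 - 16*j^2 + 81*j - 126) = j^2 - 10*j + 21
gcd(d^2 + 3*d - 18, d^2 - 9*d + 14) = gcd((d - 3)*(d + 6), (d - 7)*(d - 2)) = 1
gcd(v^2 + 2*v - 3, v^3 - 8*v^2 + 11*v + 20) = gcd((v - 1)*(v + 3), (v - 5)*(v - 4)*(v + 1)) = 1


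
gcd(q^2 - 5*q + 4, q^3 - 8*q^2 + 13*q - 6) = q - 1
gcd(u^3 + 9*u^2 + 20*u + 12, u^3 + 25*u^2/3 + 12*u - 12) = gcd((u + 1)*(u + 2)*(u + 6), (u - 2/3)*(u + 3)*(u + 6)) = u + 6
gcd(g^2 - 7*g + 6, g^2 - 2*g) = 1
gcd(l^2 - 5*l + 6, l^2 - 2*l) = l - 2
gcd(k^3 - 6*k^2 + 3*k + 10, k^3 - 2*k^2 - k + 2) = k^2 - k - 2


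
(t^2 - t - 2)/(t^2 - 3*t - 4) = (t - 2)/(t - 4)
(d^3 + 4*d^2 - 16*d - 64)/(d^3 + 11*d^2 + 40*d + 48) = (d - 4)/(d + 3)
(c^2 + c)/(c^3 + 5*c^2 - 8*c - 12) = c/(c^2 + 4*c - 12)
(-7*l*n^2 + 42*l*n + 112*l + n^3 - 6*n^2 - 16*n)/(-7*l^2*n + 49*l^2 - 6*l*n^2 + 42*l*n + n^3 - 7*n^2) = (n^2 - 6*n - 16)/(l*n - 7*l + n^2 - 7*n)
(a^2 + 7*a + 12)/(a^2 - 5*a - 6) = (a^2 + 7*a + 12)/(a^2 - 5*a - 6)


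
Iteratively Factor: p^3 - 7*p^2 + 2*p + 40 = (p - 5)*(p^2 - 2*p - 8) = (p - 5)*(p + 2)*(p - 4)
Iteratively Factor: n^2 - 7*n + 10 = (n - 2)*(n - 5)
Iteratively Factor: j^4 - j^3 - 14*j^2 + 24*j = (j + 4)*(j^3 - 5*j^2 + 6*j) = j*(j + 4)*(j^2 - 5*j + 6) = j*(j - 3)*(j + 4)*(j - 2)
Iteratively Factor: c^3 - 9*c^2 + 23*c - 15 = (c - 5)*(c^2 - 4*c + 3) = (c - 5)*(c - 3)*(c - 1)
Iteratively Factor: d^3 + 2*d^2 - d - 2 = (d + 2)*(d^2 - 1) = (d + 1)*(d + 2)*(d - 1)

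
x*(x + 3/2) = x^2 + 3*x/2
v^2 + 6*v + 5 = (v + 1)*(v + 5)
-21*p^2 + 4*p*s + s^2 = (-3*p + s)*(7*p + s)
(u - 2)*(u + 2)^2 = u^3 + 2*u^2 - 4*u - 8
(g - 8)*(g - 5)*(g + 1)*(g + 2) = g^4 - 10*g^3 + 3*g^2 + 94*g + 80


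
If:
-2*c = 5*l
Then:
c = -5*l/2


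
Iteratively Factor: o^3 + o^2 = (o)*(o^2 + o) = o^2*(o + 1)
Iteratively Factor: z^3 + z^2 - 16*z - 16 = (z - 4)*(z^2 + 5*z + 4) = (z - 4)*(z + 4)*(z + 1)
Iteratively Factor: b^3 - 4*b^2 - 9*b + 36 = (b - 3)*(b^2 - b - 12) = (b - 4)*(b - 3)*(b + 3)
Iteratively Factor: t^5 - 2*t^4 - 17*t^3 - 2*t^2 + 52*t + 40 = (t - 5)*(t^4 + 3*t^3 - 2*t^2 - 12*t - 8) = (t - 5)*(t + 2)*(t^3 + t^2 - 4*t - 4) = (t - 5)*(t + 1)*(t + 2)*(t^2 - 4) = (t - 5)*(t - 2)*(t + 1)*(t + 2)*(t + 2)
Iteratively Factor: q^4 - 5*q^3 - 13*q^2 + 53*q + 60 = (q - 4)*(q^3 - q^2 - 17*q - 15) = (q - 4)*(q + 3)*(q^2 - 4*q - 5) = (q - 5)*(q - 4)*(q + 3)*(q + 1)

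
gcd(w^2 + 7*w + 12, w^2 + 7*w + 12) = w^2 + 7*w + 12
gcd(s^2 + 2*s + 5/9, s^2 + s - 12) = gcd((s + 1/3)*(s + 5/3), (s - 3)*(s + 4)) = 1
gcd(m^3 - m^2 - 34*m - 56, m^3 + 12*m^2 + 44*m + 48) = m^2 + 6*m + 8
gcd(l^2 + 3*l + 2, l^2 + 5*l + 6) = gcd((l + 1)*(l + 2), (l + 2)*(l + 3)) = l + 2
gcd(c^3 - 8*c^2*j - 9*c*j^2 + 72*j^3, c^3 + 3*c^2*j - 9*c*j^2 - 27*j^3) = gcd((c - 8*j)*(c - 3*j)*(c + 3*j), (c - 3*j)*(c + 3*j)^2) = c^2 - 9*j^2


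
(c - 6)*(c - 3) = c^2 - 9*c + 18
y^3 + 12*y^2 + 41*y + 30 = (y + 1)*(y + 5)*(y + 6)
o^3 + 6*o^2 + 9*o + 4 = (o + 1)^2*(o + 4)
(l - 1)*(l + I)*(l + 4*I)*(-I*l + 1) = -I*l^4 + 6*l^3 + I*l^3 - 6*l^2 + 9*I*l^2 - 4*l - 9*I*l + 4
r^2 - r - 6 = (r - 3)*(r + 2)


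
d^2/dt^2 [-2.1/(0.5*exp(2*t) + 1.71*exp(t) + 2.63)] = (-2.1*(1.0*exp(t) + 1.71)*(2.0*exp(t) + 3.42)*exp(t) + (4.2*exp(t) + 3.591)*(0.5*exp(2*t) + 1.71*exp(t) + 2.63))*exp(t)/(0.5*exp(2*t) + 1.71*exp(t) + 2.63)^3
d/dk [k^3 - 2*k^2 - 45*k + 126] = 3*k^2 - 4*k - 45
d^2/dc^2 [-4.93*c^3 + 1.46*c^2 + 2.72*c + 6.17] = 2.92 - 29.58*c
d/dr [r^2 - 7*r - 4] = 2*r - 7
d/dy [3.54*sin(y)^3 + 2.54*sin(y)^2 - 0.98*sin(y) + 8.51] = (10.62*sin(y)^2 + 5.08*sin(y) - 0.98)*cos(y)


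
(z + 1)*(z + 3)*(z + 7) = z^3 + 11*z^2 + 31*z + 21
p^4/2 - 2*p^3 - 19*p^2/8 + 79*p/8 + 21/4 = (p/2 + 1)*(p - 7/2)*(p - 3)*(p + 1/2)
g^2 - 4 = (g - 2)*(g + 2)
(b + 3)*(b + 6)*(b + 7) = b^3 + 16*b^2 + 81*b + 126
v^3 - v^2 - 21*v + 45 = (v - 3)^2*(v + 5)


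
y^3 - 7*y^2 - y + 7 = (y - 7)*(y - 1)*(y + 1)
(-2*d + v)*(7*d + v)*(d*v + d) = -14*d^3*v - 14*d^3 + 5*d^2*v^2 + 5*d^2*v + d*v^3 + d*v^2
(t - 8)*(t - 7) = t^2 - 15*t + 56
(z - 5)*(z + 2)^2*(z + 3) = z^4 + 2*z^3 - 19*z^2 - 68*z - 60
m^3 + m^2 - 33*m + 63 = (m - 3)^2*(m + 7)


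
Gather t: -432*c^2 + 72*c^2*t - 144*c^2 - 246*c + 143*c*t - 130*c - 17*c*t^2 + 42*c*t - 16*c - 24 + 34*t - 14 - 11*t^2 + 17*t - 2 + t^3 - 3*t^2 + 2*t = -576*c^2 - 392*c + t^3 + t^2*(-17*c - 14) + t*(72*c^2 + 185*c + 53) - 40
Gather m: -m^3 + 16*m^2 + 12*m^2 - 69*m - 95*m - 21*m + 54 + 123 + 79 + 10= -m^3 + 28*m^2 - 185*m + 266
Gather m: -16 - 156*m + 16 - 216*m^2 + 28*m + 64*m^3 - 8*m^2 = 64*m^3 - 224*m^2 - 128*m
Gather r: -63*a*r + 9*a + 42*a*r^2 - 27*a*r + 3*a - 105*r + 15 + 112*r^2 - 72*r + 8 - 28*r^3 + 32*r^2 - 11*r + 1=12*a - 28*r^3 + r^2*(42*a + 144) + r*(-90*a - 188) + 24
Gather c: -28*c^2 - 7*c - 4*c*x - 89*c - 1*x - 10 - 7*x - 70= -28*c^2 + c*(-4*x - 96) - 8*x - 80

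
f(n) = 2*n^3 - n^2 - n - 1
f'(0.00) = -1.00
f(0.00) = -1.00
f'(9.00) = 467.00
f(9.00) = 1367.00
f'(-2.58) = 44.10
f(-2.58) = -39.42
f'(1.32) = 6.81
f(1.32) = 0.54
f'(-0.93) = 6.05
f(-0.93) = -2.54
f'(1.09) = 3.95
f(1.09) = -0.69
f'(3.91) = 82.91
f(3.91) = 99.35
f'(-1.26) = 11.05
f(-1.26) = -5.33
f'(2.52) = 32.06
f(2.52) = 22.14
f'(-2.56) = 43.44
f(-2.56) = -38.55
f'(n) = 6*n^2 - 2*n - 1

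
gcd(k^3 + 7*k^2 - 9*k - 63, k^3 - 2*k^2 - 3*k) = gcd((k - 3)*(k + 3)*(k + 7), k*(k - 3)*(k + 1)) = k - 3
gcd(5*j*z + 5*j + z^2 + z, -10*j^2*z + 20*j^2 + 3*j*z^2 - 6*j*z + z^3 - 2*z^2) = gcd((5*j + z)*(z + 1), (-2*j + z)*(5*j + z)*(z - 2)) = 5*j + z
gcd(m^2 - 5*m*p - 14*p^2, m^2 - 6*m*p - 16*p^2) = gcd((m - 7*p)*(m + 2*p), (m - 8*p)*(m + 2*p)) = m + 2*p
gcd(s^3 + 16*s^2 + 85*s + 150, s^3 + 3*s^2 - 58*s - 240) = s^2 + 11*s + 30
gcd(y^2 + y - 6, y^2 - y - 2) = y - 2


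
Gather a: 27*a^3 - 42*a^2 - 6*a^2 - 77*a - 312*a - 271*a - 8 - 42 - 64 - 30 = 27*a^3 - 48*a^2 - 660*a - 144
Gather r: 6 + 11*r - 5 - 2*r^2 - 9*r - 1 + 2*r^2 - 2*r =0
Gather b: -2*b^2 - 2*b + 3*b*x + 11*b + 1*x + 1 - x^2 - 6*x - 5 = -2*b^2 + b*(3*x + 9) - x^2 - 5*x - 4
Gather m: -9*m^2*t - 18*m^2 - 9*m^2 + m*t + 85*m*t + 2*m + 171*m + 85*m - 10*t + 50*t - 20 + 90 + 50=m^2*(-9*t - 27) + m*(86*t + 258) + 40*t + 120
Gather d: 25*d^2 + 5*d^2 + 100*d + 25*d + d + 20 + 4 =30*d^2 + 126*d + 24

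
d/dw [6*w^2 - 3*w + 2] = 12*w - 3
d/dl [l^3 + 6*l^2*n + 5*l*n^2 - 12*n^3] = 3*l^2 + 12*l*n + 5*n^2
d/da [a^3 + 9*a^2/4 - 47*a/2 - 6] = 3*a^2 + 9*a/2 - 47/2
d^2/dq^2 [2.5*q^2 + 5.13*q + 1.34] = 5.00000000000000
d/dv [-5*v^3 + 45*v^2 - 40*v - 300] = -15*v^2 + 90*v - 40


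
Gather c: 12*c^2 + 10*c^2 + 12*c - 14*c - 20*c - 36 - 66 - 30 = 22*c^2 - 22*c - 132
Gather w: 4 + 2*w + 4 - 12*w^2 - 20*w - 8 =-12*w^2 - 18*w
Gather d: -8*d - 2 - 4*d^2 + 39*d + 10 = -4*d^2 + 31*d + 8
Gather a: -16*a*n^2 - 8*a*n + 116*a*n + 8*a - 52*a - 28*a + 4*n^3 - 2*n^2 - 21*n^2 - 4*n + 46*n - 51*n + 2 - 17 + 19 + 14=a*(-16*n^2 + 108*n - 72) + 4*n^3 - 23*n^2 - 9*n + 18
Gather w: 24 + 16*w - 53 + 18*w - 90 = 34*w - 119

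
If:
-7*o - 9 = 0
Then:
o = -9/7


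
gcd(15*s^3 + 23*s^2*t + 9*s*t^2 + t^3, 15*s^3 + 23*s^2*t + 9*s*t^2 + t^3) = 15*s^3 + 23*s^2*t + 9*s*t^2 + t^3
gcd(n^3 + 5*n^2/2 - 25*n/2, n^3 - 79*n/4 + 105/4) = n + 5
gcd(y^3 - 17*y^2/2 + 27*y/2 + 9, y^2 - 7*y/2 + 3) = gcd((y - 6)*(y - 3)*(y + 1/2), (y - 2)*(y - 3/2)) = 1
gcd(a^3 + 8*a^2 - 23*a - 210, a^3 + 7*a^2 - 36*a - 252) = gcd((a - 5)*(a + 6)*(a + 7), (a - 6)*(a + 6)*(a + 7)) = a^2 + 13*a + 42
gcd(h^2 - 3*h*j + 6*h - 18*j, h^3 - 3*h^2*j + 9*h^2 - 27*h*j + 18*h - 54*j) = h^2 - 3*h*j + 6*h - 18*j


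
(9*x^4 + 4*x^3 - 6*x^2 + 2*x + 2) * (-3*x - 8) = -27*x^5 - 84*x^4 - 14*x^3 + 42*x^2 - 22*x - 16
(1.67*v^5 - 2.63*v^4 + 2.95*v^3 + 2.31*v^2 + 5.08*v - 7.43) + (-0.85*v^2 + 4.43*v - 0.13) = 1.67*v^5 - 2.63*v^4 + 2.95*v^3 + 1.46*v^2 + 9.51*v - 7.56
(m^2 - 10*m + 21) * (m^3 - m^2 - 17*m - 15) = m^5 - 11*m^4 + 14*m^3 + 134*m^2 - 207*m - 315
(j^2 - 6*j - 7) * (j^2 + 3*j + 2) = j^4 - 3*j^3 - 23*j^2 - 33*j - 14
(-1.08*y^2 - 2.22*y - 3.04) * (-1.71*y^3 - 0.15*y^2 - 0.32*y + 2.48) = 1.8468*y^5 + 3.9582*y^4 + 5.877*y^3 - 1.512*y^2 - 4.5328*y - 7.5392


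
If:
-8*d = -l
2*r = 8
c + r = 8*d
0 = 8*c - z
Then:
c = z/8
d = z/64 + 1/2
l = z/8 + 4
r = 4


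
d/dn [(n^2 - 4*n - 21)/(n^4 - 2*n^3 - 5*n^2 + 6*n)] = 2*(-n^5 + 7*n^4 + 34*n^3 - 70*n^2 - 105*n + 63)/(n^2*(n^6 - 4*n^5 - 6*n^4 + 32*n^3 + n^2 - 60*n + 36))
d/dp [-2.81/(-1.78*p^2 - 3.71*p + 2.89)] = (-10.0036*p - 10.4251)/(1.78*p^2 + 3.71*p - 2.89)^2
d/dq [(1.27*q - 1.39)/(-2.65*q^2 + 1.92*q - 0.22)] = (3.3655*q^2 - 7.367*q + 2.3894)/(7.0225*q^4 - 10.176*q^3 + 4.8524*q^2 - 0.8448*q + 0.0484)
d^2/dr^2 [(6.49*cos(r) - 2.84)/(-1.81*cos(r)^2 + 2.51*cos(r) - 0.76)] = (0.455491156695187*(1 - cos(r)^2)^2 - 1.25257135767556*cos(r)^5 + 3.3804892995078*cos(r)^3 - 2.97362334401773*cos(r)^2 + 1.5032772803448*cos(r) - 0.64462747354237)/(-0.704280155642023*cos(r)^2 + 0.976653696498054*cos(r) - 0.295719844357977)^3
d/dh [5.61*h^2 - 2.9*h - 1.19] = 11.22*h - 2.9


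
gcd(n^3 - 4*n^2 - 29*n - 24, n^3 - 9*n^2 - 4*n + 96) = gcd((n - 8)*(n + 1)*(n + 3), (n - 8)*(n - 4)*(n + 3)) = n^2 - 5*n - 24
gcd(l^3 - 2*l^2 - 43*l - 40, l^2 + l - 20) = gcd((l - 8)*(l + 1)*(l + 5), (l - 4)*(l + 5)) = l + 5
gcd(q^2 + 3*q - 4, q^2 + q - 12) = q + 4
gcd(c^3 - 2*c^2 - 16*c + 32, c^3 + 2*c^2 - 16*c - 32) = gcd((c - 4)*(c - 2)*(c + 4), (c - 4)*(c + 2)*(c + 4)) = c^2 - 16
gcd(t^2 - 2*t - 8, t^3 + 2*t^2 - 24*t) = t - 4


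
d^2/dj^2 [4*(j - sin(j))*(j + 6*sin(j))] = -20*j*sin(j) + 96*sin(j)^2 + 40*cos(j) - 40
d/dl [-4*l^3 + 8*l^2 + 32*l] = -12*l^2 + 16*l + 32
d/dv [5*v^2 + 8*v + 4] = 10*v + 8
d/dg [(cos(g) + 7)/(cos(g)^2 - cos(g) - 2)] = (cos(g)^2 + 14*cos(g) - 5)*sin(g)/(sin(g)^2 + cos(g) + 1)^2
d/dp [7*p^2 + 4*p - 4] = 14*p + 4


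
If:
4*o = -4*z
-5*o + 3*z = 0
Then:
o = 0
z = 0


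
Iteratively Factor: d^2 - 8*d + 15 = (d - 5)*(d - 3)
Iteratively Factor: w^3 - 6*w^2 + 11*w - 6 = (w - 1)*(w^2 - 5*w + 6) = (w - 2)*(w - 1)*(w - 3)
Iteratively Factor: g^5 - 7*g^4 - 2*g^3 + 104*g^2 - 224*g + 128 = (g - 2)*(g^4 - 5*g^3 - 12*g^2 + 80*g - 64) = (g - 2)*(g - 1)*(g^3 - 4*g^2 - 16*g + 64) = (g - 4)*(g - 2)*(g - 1)*(g^2 - 16) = (g - 4)*(g - 2)*(g - 1)*(g + 4)*(g - 4)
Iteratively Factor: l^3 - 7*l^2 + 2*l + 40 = (l - 4)*(l^2 - 3*l - 10) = (l - 5)*(l - 4)*(l + 2)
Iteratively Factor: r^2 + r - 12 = (r - 3)*(r + 4)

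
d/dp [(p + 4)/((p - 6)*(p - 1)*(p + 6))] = (-2*p^3 - 11*p^2 + 8*p + 180)/(p^6 - 2*p^5 - 71*p^4 + 144*p^3 + 1224*p^2 - 2592*p + 1296)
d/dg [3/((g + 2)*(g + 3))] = 3*(-2*g - 5)/(g^4 + 10*g^3 + 37*g^2 + 60*g + 36)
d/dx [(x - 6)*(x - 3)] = 2*x - 9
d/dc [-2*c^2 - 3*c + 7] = -4*c - 3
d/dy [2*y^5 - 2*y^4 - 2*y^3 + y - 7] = 10*y^4 - 8*y^3 - 6*y^2 + 1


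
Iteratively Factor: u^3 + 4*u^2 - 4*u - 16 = (u - 2)*(u^2 + 6*u + 8) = (u - 2)*(u + 2)*(u + 4)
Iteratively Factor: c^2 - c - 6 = (c + 2)*(c - 3)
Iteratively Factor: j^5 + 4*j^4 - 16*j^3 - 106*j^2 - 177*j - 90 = (j - 5)*(j^4 + 9*j^3 + 29*j^2 + 39*j + 18) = (j - 5)*(j + 1)*(j^3 + 8*j^2 + 21*j + 18) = (j - 5)*(j + 1)*(j + 2)*(j^2 + 6*j + 9) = (j - 5)*(j + 1)*(j + 2)*(j + 3)*(j + 3)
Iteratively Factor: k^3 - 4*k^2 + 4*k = (k)*(k^2 - 4*k + 4) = k*(k - 2)*(k - 2)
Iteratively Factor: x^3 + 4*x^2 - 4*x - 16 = (x - 2)*(x^2 + 6*x + 8) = (x - 2)*(x + 2)*(x + 4)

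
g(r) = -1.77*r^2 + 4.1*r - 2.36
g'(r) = 4.1 - 3.54*r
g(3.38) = -8.72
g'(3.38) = -7.87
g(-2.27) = -20.79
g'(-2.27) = 12.14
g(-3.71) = -41.93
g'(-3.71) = 17.23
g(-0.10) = -2.79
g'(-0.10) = 4.45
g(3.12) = -6.80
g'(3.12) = -6.94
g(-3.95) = -46.17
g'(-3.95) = 18.08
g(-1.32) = -10.86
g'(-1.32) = 8.77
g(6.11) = -43.39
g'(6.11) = -17.53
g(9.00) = -108.83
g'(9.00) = -27.76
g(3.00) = -5.99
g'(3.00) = -6.52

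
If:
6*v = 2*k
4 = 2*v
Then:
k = 6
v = 2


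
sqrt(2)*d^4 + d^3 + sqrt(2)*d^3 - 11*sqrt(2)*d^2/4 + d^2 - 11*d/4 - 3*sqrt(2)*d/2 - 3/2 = (d - 3/2)*(d + 1/2)*(d + 2)*(sqrt(2)*d + 1)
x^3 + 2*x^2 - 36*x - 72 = (x - 6)*(x + 2)*(x + 6)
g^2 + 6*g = g*(g + 6)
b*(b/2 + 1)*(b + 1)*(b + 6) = b^4/2 + 9*b^3/2 + 10*b^2 + 6*b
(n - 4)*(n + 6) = n^2 + 2*n - 24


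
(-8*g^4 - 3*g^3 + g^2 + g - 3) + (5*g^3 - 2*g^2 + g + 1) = -8*g^4 + 2*g^3 - g^2 + 2*g - 2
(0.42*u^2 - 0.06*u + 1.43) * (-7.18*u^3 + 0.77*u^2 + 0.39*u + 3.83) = -3.0156*u^5 + 0.7542*u^4 - 10.1498*u^3 + 2.6863*u^2 + 0.3279*u + 5.4769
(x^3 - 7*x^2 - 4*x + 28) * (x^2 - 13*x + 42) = x^5 - 20*x^4 + 129*x^3 - 214*x^2 - 532*x + 1176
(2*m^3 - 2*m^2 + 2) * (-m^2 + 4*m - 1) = -2*m^5 + 10*m^4 - 10*m^3 + 8*m - 2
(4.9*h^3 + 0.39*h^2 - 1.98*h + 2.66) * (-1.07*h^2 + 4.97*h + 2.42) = -5.243*h^5 + 23.9357*h^4 + 15.9149*h^3 - 11.743*h^2 + 8.4286*h + 6.4372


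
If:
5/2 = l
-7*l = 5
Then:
No Solution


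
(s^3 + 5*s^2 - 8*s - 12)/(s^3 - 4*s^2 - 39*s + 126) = (s^2 - s - 2)/(s^2 - 10*s + 21)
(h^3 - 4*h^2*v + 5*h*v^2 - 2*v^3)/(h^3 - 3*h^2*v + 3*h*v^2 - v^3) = (-h + 2*v)/(-h + v)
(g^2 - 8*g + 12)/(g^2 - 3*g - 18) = (g - 2)/(g + 3)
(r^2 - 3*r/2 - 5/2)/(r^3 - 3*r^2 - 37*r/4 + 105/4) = 2*(r + 1)/(2*r^2 - r - 21)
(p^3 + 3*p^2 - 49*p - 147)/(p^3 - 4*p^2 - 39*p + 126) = (p^2 + 10*p + 21)/(p^2 + 3*p - 18)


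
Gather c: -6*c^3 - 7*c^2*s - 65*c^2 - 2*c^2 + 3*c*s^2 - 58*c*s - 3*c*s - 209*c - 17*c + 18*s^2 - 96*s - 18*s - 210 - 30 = -6*c^3 + c^2*(-7*s - 67) + c*(3*s^2 - 61*s - 226) + 18*s^2 - 114*s - 240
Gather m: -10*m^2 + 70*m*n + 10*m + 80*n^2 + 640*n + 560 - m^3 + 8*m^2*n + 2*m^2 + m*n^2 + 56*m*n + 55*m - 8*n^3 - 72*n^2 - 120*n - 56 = -m^3 + m^2*(8*n - 8) + m*(n^2 + 126*n + 65) - 8*n^3 + 8*n^2 + 520*n + 504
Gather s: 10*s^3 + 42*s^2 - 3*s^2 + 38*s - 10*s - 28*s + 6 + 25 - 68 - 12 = 10*s^3 + 39*s^2 - 49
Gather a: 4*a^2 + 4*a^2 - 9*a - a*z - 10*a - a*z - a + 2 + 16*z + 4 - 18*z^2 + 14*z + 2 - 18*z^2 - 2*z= 8*a^2 + a*(-2*z - 20) - 36*z^2 + 28*z + 8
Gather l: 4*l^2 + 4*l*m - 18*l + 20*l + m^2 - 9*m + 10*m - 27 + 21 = 4*l^2 + l*(4*m + 2) + m^2 + m - 6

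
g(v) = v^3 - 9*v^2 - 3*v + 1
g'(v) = 3*v^2 - 18*v - 3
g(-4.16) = -214.26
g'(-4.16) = 123.80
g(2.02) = -33.54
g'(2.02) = -27.12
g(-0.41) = 0.65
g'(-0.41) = 4.88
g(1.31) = -16.13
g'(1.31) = -21.43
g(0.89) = -8.09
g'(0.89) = -16.64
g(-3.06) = -102.75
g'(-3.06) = 80.17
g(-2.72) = -77.55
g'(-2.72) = 68.16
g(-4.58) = -270.12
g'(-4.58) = 142.37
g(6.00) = -125.00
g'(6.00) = -3.00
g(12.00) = 397.00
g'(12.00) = 213.00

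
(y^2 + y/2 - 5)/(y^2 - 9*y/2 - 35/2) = (y - 2)/(y - 7)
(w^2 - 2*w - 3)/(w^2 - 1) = (w - 3)/(w - 1)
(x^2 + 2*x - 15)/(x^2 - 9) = (x + 5)/(x + 3)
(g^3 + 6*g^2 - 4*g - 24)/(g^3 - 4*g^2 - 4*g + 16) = (g + 6)/(g - 4)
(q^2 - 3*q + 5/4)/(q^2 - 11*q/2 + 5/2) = (q - 5/2)/(q - 5)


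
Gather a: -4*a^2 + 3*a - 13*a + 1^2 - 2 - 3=-4*a^2 - 10*a - 4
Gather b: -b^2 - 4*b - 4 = -b^2 - 4*b - 4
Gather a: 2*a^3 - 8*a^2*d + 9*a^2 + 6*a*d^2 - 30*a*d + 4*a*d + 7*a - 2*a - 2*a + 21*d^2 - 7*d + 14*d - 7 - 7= 2*a^3 + a^2*(9 - 8*d) + a*(6*d^2 - 26*d + 3) + 21*d^2 + 7*d - 14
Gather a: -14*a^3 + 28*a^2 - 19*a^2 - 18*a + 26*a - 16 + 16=-14*a^3 + 9*a^2 + 8*a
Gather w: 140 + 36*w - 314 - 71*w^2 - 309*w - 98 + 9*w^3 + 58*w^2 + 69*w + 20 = 9*w^3 - 13*w^2 - 204*w - 252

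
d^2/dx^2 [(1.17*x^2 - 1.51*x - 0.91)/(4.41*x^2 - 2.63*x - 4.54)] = (-31.59324*x^3 + 34.363602*x^2 - 118.067166*x + 35.262842)/(85.766121*x^6 - 153.445509*x^5 - 173.372535*x^4 + 297.746245*x^3 + 178.48329*x^2 - 162.625524*x - 93.576664)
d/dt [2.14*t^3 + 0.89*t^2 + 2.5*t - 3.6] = 6.42*t^2 + 1.78*t + 2.5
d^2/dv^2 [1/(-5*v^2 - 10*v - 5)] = -6/(5*v^4 + 20*v^3 + 30*v^2 + 20*v + 5)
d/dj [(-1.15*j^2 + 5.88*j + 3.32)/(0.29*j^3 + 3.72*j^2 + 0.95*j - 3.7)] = (0.3335*j^4 - 3.4104*j^3 - 25.8545*j^2 - 16.1908*j - 24.91)/(0.0841*j^6 + 2.1576*j^5 + 14.3894*j^4 + 4.922*j^3 - 26.6255*j^2 - 7.03*j + 13.69)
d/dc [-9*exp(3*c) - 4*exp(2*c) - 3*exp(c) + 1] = (-27*exp(2*c) - 8*exp(c) - 3)*exp(c)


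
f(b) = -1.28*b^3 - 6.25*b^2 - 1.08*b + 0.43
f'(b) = -3.84*b^2 - 12.5*b - 1.08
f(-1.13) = -4.48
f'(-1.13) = 8.14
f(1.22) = -12.51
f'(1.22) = -22.05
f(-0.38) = 0.01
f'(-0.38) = 3.12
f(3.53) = -137.57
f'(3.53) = -93.05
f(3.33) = -119.74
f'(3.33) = -85.29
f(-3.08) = -18.13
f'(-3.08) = 0.99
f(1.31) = -14.59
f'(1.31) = -24.04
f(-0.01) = 0.44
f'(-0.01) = -0.96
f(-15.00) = 2930.38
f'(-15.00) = -677.58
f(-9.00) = 437.02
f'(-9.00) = -199.62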